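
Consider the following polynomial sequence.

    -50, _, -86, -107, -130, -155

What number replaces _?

-67

Using the last 4 terms:
First differences: -21  -23  -25
Second differences: -2  -2
Constant second difference = -2.
Extend backward: -21 + 2 = -19;  -86 + 19 = -67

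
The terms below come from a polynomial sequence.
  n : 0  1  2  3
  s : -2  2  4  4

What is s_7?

First differences: 4 , 2 , 0
Second differences: -2 , -2
Constant second difference = -2, so extend:
0 − 2 = -2;  4 − 2 = 2
-2 − 2 = -4;  2 − 4 = -2
-4 − 2 = -6;  -2 − 6 = -8
-6 − 2 = -8;  -8 − 8 = -16

-16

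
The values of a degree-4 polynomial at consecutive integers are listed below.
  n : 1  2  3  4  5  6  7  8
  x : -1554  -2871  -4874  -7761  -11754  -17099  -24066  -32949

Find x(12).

Δ: -1317  -2003  -2887  -3993  -5345  -6967  -8883
Δ²: -686  -884  -1106  -1352  -1622  -1916
Δ³: -198  -222  -246  -270  -294
Δ⁴: -24  -24  -24  -24
Fourth differences constant at -24.
-294 − 24 = -318;  -1916 − 318 = -2234;  -8883 − 2234 = -11117;  -32949 − 11117 = -44066
-318 − 24 = -342;  -2234 − 342 = -2576;  -11117 − 2576 = -13693;  -44066 − 13693 = -57759
-342 − 24 = -366;  -2576 − 366 = -2942;  -13693 − 2942 = -16635;  -57759 − 16635 = -74394
-366 − 24 = -390;  -2942 − 390 = -3332;  -16635 − 3332 = -19967;  -74394 − 19967 = -94361

-94361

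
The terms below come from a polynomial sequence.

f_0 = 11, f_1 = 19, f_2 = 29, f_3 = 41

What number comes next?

55

D1: 8  10  12
D2: 2  2
The second differences are constant (2).
12 + 2 = 14;  41 + 14 = 55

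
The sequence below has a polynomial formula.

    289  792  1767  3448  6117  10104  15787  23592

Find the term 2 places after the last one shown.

Δ: 503, 975, 1681, 2669, 3987, 5683, 7805
Δ²: 472, 706, 988, 1318, 1696, 2122
Δ³: 234, 282, 330, 378, 426
Δ⁴: 48, 48, 48, 48
Fourth differences constant at 48.
426 + 48 = 474;  2122 + 474 = 2596;  7805 + 2596 = 10401;  23592 + 10401 = 33993
474 + 48 = 522;  2596 + 522 = 3118;  10401 + 3118 = 13519;  33993 + 13519 = 47512

47512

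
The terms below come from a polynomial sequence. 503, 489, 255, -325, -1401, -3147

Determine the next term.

-5761

Δ: -14, -234, -580, -1076, -1746
Δ²: -220, -346, -496, -670
Δ³: -126, -150, -174
Δ⁴: -24, -24
Fourth differences constant at -24.
-174 − 24 = -198;  -670 − 198 = -868;  -1746 − 868 = -2614;  -3147 − 2614 = -5761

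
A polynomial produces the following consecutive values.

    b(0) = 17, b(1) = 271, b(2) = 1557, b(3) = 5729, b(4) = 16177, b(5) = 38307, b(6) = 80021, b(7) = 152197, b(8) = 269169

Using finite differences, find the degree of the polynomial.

5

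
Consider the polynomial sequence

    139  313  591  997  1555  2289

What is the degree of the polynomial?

3

D1: 174, 278, 406, 558, 734
D2: 104, 128, 152, 176
D3: 24, 24, 24
The third differences are constant, so the polynomial has degree 3.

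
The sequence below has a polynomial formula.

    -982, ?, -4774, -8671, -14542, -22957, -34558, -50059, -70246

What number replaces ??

-2353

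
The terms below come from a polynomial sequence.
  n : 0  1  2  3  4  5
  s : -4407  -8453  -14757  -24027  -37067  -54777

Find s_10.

First differences: -4046, -6304, -9270, -13040, -17710
Second differences: -2258, -2966, -3770, -4670
Third differences: -708, -804, -900
Fourth differences: -96, -96
Fourth differences constant at -96.
-900 − 96 = -996;  -4670 − 996 = -5666;  -17710 − 5666 = -23376;  -54777 − 23376 = -78153
-996 − 96 = -1092;  -5666 − 1092 = -6758;  -23376 − 6758 = -30134;  -78153 − 30134 = -108287
-1092 − 96 = -1188;  -6758 − 1188 = -7946;  -30134 − 7946 = -38080;  -108287 − 38080 = -146367
-1188 − 96 = -1284;  -7946 − 1284 = -9230;  -38080 − 9230 = -47310;  -146367 − 47310 = -193677
-1284 − 96 = -1380;  -9230 − 1380 = -10610;  -47310 − 10610 = -57920;  -193677 − 57920 = -251597

-251597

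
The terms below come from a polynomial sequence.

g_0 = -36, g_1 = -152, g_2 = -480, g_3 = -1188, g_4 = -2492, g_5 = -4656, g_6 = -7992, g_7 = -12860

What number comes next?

-19668

-116, -328, -708, -1304, -2164, -3336, -4868
-212, -380, -596, -860, -1172, -1532
-168, -216, -264, -312, -360
-48, -48, -48, -48
Constant fourth difference = -48, so extend:
-360 − 48 = -408;  -1532 − 408 = -1940;  -4868 − 1940 = -6808;  -12860 − 6808 = -19668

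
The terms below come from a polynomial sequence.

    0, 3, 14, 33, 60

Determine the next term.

Δ: 3, 11, 19, 27
Δ²: 8, 8, 8
The second differences are constant (8).
27 + 8 = 35;  60 + 35 = 95

95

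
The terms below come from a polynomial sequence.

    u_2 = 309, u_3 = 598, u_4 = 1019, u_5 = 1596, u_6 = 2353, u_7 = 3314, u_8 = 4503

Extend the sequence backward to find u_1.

D1: 289, 421, 577, 757, 961, 1189
D2: 132, 156, 180, 204, 228
D3: 24, 24, 24, 24
The third differences are constant at 24.
Work back: 132 − 24 = 108;  289 − 108 = 181;  309 − 181 = 128

128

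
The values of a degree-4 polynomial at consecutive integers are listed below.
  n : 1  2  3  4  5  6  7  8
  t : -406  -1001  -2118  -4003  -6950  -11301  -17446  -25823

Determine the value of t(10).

-595  -1117  -1885  -2947  -4351  -6145  -8377
-522  -768  -1062  -1404  -1794  -2232
-246  -294  -342  -390  -438
-48  -48  -48  -48
Fourth differences constant at -48.
-438 − 48 = -486;  -2232 − 486 = -2718;  -8377 − 2718 = -11095;  -25823 − 11095 = -36918
-486 − 48 = -534;  -2718 − 534 = -3252;  -11095 − 3252 = -14347;  -36918 − 14347 = -51265

-51265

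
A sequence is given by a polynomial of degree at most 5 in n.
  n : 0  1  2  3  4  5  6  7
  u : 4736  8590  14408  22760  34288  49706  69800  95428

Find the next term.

Δ: 3854, 5818, 8352, 11528, 15418, 20094, 25628
Δ²: 1964, 2534, 3176, 3890, 4676, 5534
Δ³: 570, 642, 714, 786, 858
Δ⁴: 72, 72, 72, 72
Fourth differences constant at 72.
858 + 72 = 930;  5534 + 930 = 6464;  25628 + 6464 = 32092;  95428 + 32092 = 127520

127520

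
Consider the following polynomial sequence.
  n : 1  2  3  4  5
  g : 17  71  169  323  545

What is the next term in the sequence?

54, 98, 154, 222
44, 56, 68
12, 12
Third differences constant at 12.
68 + 12 = 80;  222 + 80 = 302;  545 + 302 = 847

847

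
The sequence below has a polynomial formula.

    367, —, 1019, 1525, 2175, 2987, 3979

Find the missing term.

Using the last 5 terms:
D1: 506  650  812  992
D2: 144  162  180
D3: 18  18
Constant third difference = 18.
Extend backward: 144 − 18 = 126;  506 − 126 = 380;  1019 − 380 = 639

639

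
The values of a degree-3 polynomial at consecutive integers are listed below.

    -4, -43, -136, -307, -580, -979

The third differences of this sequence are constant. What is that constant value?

-24

Δ: -39, -93, -171, -273, -399
Δ²: -54, -78, -102, -126
Δ³: -24, -24, -24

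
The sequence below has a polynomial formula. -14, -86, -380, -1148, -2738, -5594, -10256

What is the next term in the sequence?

-17360

Δ: -72  -294  -768  -1590  -2856  -4662
Δ²: -222  -474  -822  -1266  -1806
Δ³: -252  -348  -444  -540
Δ⁴: -96  -96  -96
The fourth differences are constant (-96).
-540 − 96 = -636;  -1806 − 636 = -2442;  -4662 − 2442 = -7104;  -10256 − 7104 = -17360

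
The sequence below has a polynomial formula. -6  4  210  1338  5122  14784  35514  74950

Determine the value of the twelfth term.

First differences: 10, 206, 1128, 3784, 9662, 20730, 39436
Second differences: 196, 922, 2656, 5878, 11068, 18706
Third differences: 726, 1734, 3222, 5190, 7638
Fourth differences: 1008, 1488, 1968, 2448
Fifth differences: 480, 480, 480
Fifth differences constant at 480.
2448 + 480 = 2928;  7638 + 2928 = 10566;  18706 + 10566 = 29272;  39436 + 29272 = 68708;  74950 + 68708 = 143658
2928 + 480 = 3408;  10566 + 3408 = 13974;  29272 + 13974 = 43246;  68708 + 43246 = 111954;  143658 + 111954 = 255612
3408 + 480 = 3888;  13974 + 3888 = 17862;  43246 + 17862 = 61108;  111954 + 61108 = 173062;  255612 + 173062 = 428674
3888 + 480 = 4368;  17862 + 4368 = 22230;  61108 + 22230 = 83338;  173062 + 83338 = 256400;  428674 + 256400 = 685074

685074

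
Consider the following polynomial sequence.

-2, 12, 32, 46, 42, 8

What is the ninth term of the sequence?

-394

Δ: 14 , 20 , 14 , -4 , -34
Δ²: 6 , -6 , -18 , -30
Δ³: -12 , -12 , -12
The third differences are constant (-12).
-30 − 12 = -42;  -34 − 42 = -76;  8 − 76 = -68
-42 − 12 = -54;  -76 − 54 = -130;  -68 − 130 = -198
-54 − 12 = -66;  -130 − 66 = -196;  -198 − 196 = -394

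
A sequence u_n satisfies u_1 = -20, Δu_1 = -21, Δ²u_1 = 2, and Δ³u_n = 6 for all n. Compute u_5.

Build the table forward from the leading diagonal:
D3: 6  6  6  6  6
D2: 2  8  14  20  26
D1: -21  -19  -11  3  23
u: -20  -41  -60  -71  -68

-68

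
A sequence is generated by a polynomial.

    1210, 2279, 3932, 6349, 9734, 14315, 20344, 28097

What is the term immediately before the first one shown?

Δ: 1069, 1653, 2417, 3385, 4581, 6029, 7753
Δ²: 584, 764, 968, 1196, 1448, 1724
Δ³: 180, 204, 228, 252, 276
Δ⁴: 24, 24, 24, 24
The fourth differences are constant at 24.
Work back: 180 − 24 = 156;  584 − 156 = 428;  1069 − 428 = 641;  1210 − 641 = 569

569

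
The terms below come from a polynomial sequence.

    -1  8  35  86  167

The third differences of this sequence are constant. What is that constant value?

First differences: 9, 27, 51, 81
Second differences: 18, 24, 30
Third differences: 6, 6

6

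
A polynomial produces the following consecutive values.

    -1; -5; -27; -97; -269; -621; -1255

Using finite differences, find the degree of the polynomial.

D1: -4, -22, -70, -172, -352, -634
D2: -18, -48, -102, -180, -282
D3: -30, -54, -78, -102
D4: -24, -24, -24
The fourth differences are constant, so the polynomial has degree 4.

4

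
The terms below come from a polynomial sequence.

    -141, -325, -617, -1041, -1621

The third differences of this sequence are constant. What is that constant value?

-24

Δ: -184, -292, -424, -580
Δ²: -108, -132, -156
Δ³: -24, -24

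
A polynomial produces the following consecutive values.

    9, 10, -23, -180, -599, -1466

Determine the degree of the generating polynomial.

First differences: 1, -33, -157, -419, -867
Second differences: -34, -124, -262, -448
Third differences: -90, -138, -186
Fourth differences: -48, -48
The fourth differences are constant, so the polynomial has degree 4.

4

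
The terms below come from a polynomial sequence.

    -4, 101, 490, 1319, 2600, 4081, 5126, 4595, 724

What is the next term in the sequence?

First differences: 105, 389, 829, 1281, 1481, 1045, -531, -3871
Second differences: 284, 440, 452, 200, -436, -1576, -3340
Third differences: 156, 12, -252, -636, -1140, -1764
Fourth differences: -144, -264, -384, -504, -624
Fifth differences: -120, -120, -120, -120
The fifth differences are constant (-120).
-624 − 120 = -744;  -1764 − 744 = -2508;  -3340 − 2508 = -5848;  -3871 − 5848 = -9719;  724 − 9719 = -8995

-8995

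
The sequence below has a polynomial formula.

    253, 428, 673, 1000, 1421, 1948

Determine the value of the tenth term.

First differences: 175 , 245 , 327 , 421 , 527
Second differences: 70 , 82 , 94 , 106
Third differences: 12 , 12 , 12
The third differences are constant (12).
106 + 12 = 118;  527 + 118 = 645;  1948 + 645 = 2593
118 + 12 = 130;  645 + 130 = 775;  2593 + 775 = 3368
130 + 12 = 142;  775 + 142 = 917;  3368 + 917 = 4285
142 + 12 = 154;  917 + 154 = 1071;  4285 + 1071 = 5356

5356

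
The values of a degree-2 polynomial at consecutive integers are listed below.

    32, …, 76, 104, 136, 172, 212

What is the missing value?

52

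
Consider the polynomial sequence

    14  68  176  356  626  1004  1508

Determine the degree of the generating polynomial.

3

54, 108, 180, 270, 378, 504
54, 72, 90, 108, 126
18, 18, 18, 18
The third differences are constant, so the polynomial has degree 3.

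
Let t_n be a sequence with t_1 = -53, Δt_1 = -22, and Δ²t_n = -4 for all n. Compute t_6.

-203

Build the table forward from the leading diagonal:
Δ²: -4, -4, -4, -4, -4, -4
Δ: -22, -26, -30, -34, -38, -42
t: -53, -75, -101, -131, -165, -203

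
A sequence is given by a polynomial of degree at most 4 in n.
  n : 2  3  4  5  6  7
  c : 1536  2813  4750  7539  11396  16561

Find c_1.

751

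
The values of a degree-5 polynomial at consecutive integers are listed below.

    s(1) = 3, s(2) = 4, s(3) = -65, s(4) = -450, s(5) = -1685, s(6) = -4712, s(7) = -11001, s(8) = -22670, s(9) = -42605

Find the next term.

Δ: 1 , -69 , -385 , -1235 , -3027 , -6289 , -11669 , -19935
Δ²: -70 , -316 , -850 , -1792 , -3262 , -5380 , -8266
Δ³: -246 , -534 , -942 , -1470 , -2118 , -2886
Δ⁴: -288 , -408 , -528 , -648 , -768
Δ⁵: -120 , -120 , -120 , -120
The fifth differences are constant (-120).
-768 − 120 = -888;  -2886 − 888 = -3774;  -8266 − 3774 = -12040;  -19935 − 12040 = -31975;  -42605 − 31975 = -74580

-74580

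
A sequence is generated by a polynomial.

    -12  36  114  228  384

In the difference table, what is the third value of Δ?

D1: 48, 78, 114, 156
D2: 30, 36, 42
D3: 6, 6

114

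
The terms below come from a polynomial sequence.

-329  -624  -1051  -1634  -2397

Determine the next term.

D1: -295, -427, -583, -763
D2: -132, -156, -180
D3: -24, -24
Third differences constant at -24.
-180 − 24 = -204;  -763 − 204 = -967;  -2397 − 967 = -3364

-3364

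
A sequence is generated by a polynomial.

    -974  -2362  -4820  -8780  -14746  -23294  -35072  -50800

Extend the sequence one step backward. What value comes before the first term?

-1388, -2458, -3960, -5966, -8548, -11778, -15728
-1070, -1502, -2006, -2582, -3230, -3950
-432, -504, -576, -648, -720
-72, -72, -72, -72
The fourth differences are constant at -72.
Work back: -432 + 72 = -360;  -1070 + 360 = -710;  -1388 + 710 = -678;  -974 + 678 = -296

-296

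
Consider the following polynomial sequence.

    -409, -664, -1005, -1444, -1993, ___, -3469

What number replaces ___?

-2664

Using the first 5 terms:
Δ: -255  -341  -439  -549
Δ²: -86  -98  -110
Δ³: -12  -12
Constant third difference = -12.
Extend forward: -110 − 12 = -122;  -549 − 122 = -671;  -1993 − 671 = -2664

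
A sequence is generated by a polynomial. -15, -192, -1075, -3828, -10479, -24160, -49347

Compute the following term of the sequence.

-92100

-177, -883, -2753, -6651, -13681, -25187
-706, -1870, -3898, -7030, -11506
-1164, -2028, -3132, -4476
-864, -1104, -1344
-240, -240
Constant fifth difference = -240, so extend:
-1344 − 240 = -1584;  -4476 − 1584 = -6060;  -11506 − 6060 = -17566;  -25187 − 17566 = -42753;  -49347 − 42753 = -92100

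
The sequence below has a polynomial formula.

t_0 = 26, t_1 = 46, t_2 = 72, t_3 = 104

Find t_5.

186

Δ: 20  26  32
Δ²: 6  6
Second differences constant at 6.
32 + 6 = 38;  104 + 38 = 142
38 + 6 = 44;  142 + 44 = 186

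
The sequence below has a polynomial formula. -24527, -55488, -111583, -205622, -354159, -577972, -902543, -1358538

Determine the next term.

-1982287

Δ: -30961, -56095, -94039, -148537, -223813, -324571, -455995
Δ²: -25134, -37944, -54498, -75276, -100758, -131424
Δ³: -12810, -16554, -20778, -25482, -30666
Δ⁴: -3744, -4224, -4704, -5184
Δ⁵: -480, -480, -480
The fifth differences are constant (-480).
-5184 − 480 = -5664;  -30666 − 5664 = -36330;  -131424 − 36330 = -167754;  -455995 − 167754 = -623749;  -1358538 − 623749 = -1982287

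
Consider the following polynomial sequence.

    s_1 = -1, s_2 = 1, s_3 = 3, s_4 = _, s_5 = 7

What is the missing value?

Using the first 3 terms:
2, 2
Constant first difference = 2.
Extend forward: 3 + 2 = 5

5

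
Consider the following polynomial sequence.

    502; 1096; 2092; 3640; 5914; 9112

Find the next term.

13456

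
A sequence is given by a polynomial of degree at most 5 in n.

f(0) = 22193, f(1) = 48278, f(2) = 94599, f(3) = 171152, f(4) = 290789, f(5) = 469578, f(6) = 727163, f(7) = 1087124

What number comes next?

26085 , 46321 , 76553 , 119637 , 178789 , 257585 , 359961
20236 , 30232 , 43084 , 59152 , 78796 , 102376
9996 , 12852 , 16068 , 19644 , 23580
2856 , 3216 , 3576 , 3936
360 , 360 , 360
Constant fifth difference = 360, so extend:
3936 + 360 = 4296;  23580 + 4296 = 27876;  102376 + 27876 = 130252;  359961 + 130252 = 490213;  1087124 + 490213 = 1577337

1577337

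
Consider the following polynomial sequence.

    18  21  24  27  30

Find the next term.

First differences: 3  3  3  3
The first differences are constant (3).
30 + 3 = 33

33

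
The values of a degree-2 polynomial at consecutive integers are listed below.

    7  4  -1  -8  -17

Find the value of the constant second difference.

D1: -3, -5, -7, -9
D2: -2, -2, -2

-2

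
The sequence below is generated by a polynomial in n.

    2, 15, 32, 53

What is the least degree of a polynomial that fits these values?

2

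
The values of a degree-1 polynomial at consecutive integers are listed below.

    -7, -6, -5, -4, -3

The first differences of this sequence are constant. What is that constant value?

D1: 1, 1, 1, 1

1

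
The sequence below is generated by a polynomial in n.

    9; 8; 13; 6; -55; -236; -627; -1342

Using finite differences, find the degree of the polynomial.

First differences: -1, 5, -7, -61, -181, -391, -715
Second differences: 6, -12, -54, -120, -210, -324
Third differences: -18, -42, -66, -90, -114
Fourth differences: -24, -24, -24, -24
The fourth differences are constant, so the polynomial has degree 4.

4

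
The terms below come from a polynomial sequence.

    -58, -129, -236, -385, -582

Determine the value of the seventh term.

D1: -71, -107, -149, -197
D2: -36, -42, -48
D3: -6, -6
Constant third difference = -6, so extend:
-48 − 6 = -54;  -197 − 54 = -251;  -582 − 251 = -833
-54 − 6 = -60;  -251 − 60 = -311;  -833 − 311 = -1144

-1144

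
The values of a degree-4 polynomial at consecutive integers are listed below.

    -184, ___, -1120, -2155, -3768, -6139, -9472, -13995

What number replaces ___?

-507

Using the last 6 terms:
First differences: -1035  -1613  -2371  -3333  -4523
Second differences: -578  -758  -962  -1190
Third differences: -180  -204  -228
Fourth differences: -24  -24
Constant fourth difference = -24.
Extend backward: -180 + 24 = -156;  -578 + 156 = -422;  -1035 + 422 = -613;  -1120 + 613 = -507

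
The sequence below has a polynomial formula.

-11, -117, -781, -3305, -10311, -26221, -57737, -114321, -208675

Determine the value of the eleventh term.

Δ: -106 , -664 , -2524 , -7006 , -15910 , -31516 , -56584 , -94354
Δ²: -558 , -1860 , -4482 , -8904 , -15606 , -25068 , -37770
Δ³: -1302 , -2622 , -4422 , -6702 , -9462 , -12702
Δ⁴: -1320 , -1800 , -2280 , -2760 , -3240
Δ⁵: -480 , -480 , -480 , -480
The fifth differences are constant (-480).
-3240 − 480 = -3720;  -12702 − 3720 = -16422;  -37770 − 16422 = -54192;  -94354 − 54192 = -148546;  -208675 − 148546 = -357221
-3720 − 480 = -4200;  -16422 − 4200 = -20622;  -54192 − 20622 = -74814;  -148546 − 74814 = -223360;  -357221 − 223360 = -580581

-580581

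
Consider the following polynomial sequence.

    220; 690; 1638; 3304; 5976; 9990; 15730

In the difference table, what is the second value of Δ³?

Δ: 470, 948, 1666, 2672, 4014, 5740
Δ²: 478, 718, 1006, 1342, 1726
Δ³: 240, 288, 336, 384
Δ⁴: 48, 48, 48

288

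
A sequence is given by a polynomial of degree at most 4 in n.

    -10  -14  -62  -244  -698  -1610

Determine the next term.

-3214

D1: -4, -48, -182, -454, -912
D2: -44, -134, -272, -458
D3: -90, -138, -186
D4: -48, -48
The fourth differences are constant (-48).
-186 − 48 = -234;  -458 − 234 = -692;  -912 − 692 = -1604;  -1610 − 1604 = -3214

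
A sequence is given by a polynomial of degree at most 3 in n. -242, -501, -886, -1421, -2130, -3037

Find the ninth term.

D1: -259  -385  -535  -709  -907
D2: -126  -150  -174  -198
D3: -24  -24  -24
Constant third difference = -24, so extend:
-198 − 24 = -222;  -907 − 222 = -1129;  -3037 − 1129 = -4166
-222 − 24 = -246;  -1129 − 246 = -1375;  -4166 − 1375 = -5541
-246 − 24 = -270;  -1375 − 270 = -1645;  -5541 − 1645 = -7186

-7186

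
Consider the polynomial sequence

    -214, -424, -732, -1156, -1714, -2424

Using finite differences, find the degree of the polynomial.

3

-210, -308, -424, -558, -710
-98, -116, -134, -152
-18, -18, -18
The third differences are constant, so the polynomial has degree 3.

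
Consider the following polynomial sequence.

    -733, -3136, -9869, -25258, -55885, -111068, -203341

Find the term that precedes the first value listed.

-110

First differences: -2403  -6733  -15389  -30627  -55183  -92273
Second differences: -4330  -8656  -15238  -24556  -37090
Third differences: -4326  -6582  -9318  -12534
Fourth differences: -2256  -2736  -3216
Fifth differences: -480  -480
The fifth differences are constant at -480.
Work back: -2256 + 480 = -1776;  -4326 + 1776 = -2550;  -4330 + 2550 = -1780;  -2403 + 1780 = -623;  -733 + 623 = -110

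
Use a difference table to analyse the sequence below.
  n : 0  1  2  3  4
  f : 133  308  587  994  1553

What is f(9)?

7468

175, 279, 407, 559
104, 128, 152
24, 24
Third differences constant at 24.
152 + 24 = 176;  559 + 176 = 735;  1553 + 735 = 2288
176 + 24 = 200;  735 + 200 = 935;  2288 + 935 = 3223
200 + 24 = 224;  935 + 224 = 1159;  3223 + 1159 = 4382
224 + 24 = 248;  1159 + 248 = 1407;  4382 + 1407 = 5789
248 + 24 = 272;  1407 + 272 = 1679;  5789 + 1679 = 7468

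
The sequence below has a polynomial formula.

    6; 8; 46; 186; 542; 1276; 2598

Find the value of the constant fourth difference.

48

First differences: 2, 38, 140, 356, 734, 1322
Second differences: 36, 102, 216, 378, 588
Third differences: 66, 114, 162, 210
Fourth differences: 48, 48, 48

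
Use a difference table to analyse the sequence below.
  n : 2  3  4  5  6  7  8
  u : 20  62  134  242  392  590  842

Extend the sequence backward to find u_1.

2

42  72  108  150  198  252
30  36  42  48  54
6  6  6  6
The third differences are constant at 6.
Work back: 30 − 6 = 24;  42 − 24 = 18;  20 − 18 = 2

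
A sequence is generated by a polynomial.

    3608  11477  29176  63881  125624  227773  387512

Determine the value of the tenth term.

1451429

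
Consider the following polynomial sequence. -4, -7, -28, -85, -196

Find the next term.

-379

D1: -3  -21  -57  -111
D2: -18  -36  -54
D3: -18  -18
Third differences constant at -18.
-54 − 18 = -72;  -111 − 72 = -183;  -196 − 183 = -379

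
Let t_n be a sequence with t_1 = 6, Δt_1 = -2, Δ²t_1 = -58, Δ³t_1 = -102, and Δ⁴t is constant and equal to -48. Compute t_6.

-1844

Build the table forward from the leading diagonal:
D4: -48  -48  -48  -48  -48  -48
D3: -102  -150  -198  -246  -294  -342
D2: -58  -160  -310  -508  -754  -1048
D1: -2  -60  -220  -530  -1038  -1792
t: 6  4  -56  -276  -806  -1844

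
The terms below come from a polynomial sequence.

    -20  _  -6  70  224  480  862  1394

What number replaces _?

Using the last 6 terms:
D1: 76  154  256  382  532
D2: 78  102  126  150
D3: 24  24  24
Constant third difference = 24.
Extend backward: 78 − 24 = 54;  76 − 54 = 22;  -6 − 22 = -28

-28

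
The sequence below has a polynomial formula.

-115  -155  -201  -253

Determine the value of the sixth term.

-375

D1: -40, -46, -52
D2: -6, -6
Second differences constant at -6.
-52 − 6 = -58;  -253 − 58 = -311
-58 − 6 = -64;  -311 − 64 = -375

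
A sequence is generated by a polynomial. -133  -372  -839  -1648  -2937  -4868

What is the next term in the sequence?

-7627

First differences: -239 , -467 , -809 , -1289 , -1931
Second differences: -228 , -342 , -480 , -642
Third differences: -114 , -138 , -162
Fourth differences: -24 , -24
Constant fourth difference = -24, so extend:
-162 − 24 = -186;  -642 − 186 = -828;  -1931 − 828 = -2759;  -4868 − 2759 = -7627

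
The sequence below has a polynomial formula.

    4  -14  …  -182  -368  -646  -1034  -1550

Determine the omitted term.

Using the last 5 terms:
D1: -186  -278  -388  -516
D2: -92  -110  -128
D3: -18  -18
Constant third difference = -18.
Extend backward: -92 + 18 = -74;  -186 + 74 = -112;  -182 + 112 = -70

-70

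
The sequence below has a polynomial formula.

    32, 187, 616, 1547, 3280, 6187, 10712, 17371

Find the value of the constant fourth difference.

First differences: 155, 429, 931, 1733, 2907, 4525, 6659
Second differences: 274, 502, 802, 1174, 1618, 2134
Third differences: 228, 300, 372, 444, 516
Fourth differences: 72, 72, 72, 72

72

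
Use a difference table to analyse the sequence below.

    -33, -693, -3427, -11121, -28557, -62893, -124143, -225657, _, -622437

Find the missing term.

-384601

Using the first 8 terms:
Δ: -660  -2734  -7694  -17436  -34336  -61250  -101514
Δ²: -2074  -4960  -9742  -16900  -26914  -40264
Δ³: -2886  -4782  -7158  -10014  -13350
Δ⁴: -1896  -2376  -2856  -3336
Δ⁵: -480  -480  -480
Constant fifth difference = -480.
Extend forward: -3336 − 480 = -3816;  -13350 − 3816 = -17166;  -40264 − 17166 = -57430;  -101514 − 57430 = -158944;  -225657 − 158944 = -384601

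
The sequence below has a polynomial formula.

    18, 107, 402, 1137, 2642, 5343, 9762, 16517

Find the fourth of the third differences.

522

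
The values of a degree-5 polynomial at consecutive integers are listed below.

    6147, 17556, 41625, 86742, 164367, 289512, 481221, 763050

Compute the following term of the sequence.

D1: 11409 , 24069 , 45117 , 77625 , 125145 , 191709 , 281829
D2: 12660 , 21048 , 32508 , 47520 , 66564 , 90120
D3: 8388 , 11460 , 15012 , 19044 , 23556
D4: 3072 , 3552 , 4032 , 4512
D5: 480 , 480 , 480
The fifth differences are constant (480).
4512 + 480 = 4992;  23556 + 4992 = 28548;  90120 + 28548 = 118668;  281829 + 118668 = 400497;  763050 + 400497 = 1163547

1163547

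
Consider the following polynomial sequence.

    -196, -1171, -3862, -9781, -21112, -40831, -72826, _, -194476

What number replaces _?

-122017

Using the first 7 terms:
First differences: -975, -2691, -5919, -11331, -19719, -31995
Second differences: -1716, -3228, -5412, -8388, -12276
Third differences: -1512, -2184, -2976, -3888
Fourth differences: -672, -792, -912
Fifth differences: -120, -120
Constant fifth difference = -120.
Extend forward: -912 − 120 = -1032;  -3888 − 1032 = -4920;  -12276 − 4920 = -17196;  -31995 − 17196 = -49191;  -72826 − 49191 = -122017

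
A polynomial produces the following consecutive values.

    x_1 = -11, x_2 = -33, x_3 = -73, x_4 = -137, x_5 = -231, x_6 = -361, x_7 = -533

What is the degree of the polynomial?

-22, -40, -64, -94, -130, -172
-18, -24, -30, -36, -42
-6, -6, -6, -6
The third differences are constant, so the polynomial has degree 3.

3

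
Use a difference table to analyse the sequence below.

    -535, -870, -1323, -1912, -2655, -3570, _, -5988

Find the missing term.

-4675

Using the first 6 terms:
First differences: -335  -453  -589  -743  -915
Second differences: -118  -136  -154  -172
Third differences: -18  -18  -18
Constant third difference = -18.
Extend forward: -172 − 18 = -190;  -915 − 190 = -1105;  -3570 − 1105 = -4675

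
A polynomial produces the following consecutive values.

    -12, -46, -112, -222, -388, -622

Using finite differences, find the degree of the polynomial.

3

Δ: -34, -66, -110, -166, -234
Δ²: -32, -44, -56, -68
Δ³: -12, -12, -12
The third differences are constant, so the polynomial has degree 3.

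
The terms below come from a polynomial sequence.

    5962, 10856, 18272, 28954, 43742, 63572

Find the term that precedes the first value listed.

2942

D1: 4894, 7416, 10682, 14788, 19830
D2: 2522, 3266, 4106, 5042
D3: 744, 840, 936
D4: 96, 96
The fourth differences are constant at 96.
Work back: 744 − 96 = 648;  2522 − 648 = 1874;  4894 − 1874 = 3020;  5962 − 3020 = 2942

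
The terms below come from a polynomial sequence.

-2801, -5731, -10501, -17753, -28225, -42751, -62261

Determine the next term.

Δ: -2930, -4770, -7252, -10472, -14526, -19510
Δ²: -1840, -2482, -3220, -4054, -4984
Δ³: -642, -738, -834, -930
Δ⁴: -96, -96, -96
Constant fourth difference = -96, so extend:
-930 − 96 = -1026;  -4984 − 1026 = -6010;  -19510 − 6010 = -25520;  -62261 − 25520 = -87781

-87781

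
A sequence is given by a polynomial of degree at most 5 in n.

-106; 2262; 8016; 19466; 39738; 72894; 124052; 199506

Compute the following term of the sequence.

Δ: 2368, 5754, 11450, 20272, 33156, 51158, 75454
Δ²: 3386, 5696, 8822, 12884, 18002, 24296
Δ³: 2310, 3126, 4062, 5118, 6294
Δ⁴: 816, 936, 1056, 1176
Δ⁵: 120, 120, 120
Fifth differences constant at 120.
1176 + 120 = 1296;  6294 + 1296 = 7590;  24296 + 7590 = 31886;  75454 + 31886 = 107340;  199506 + 107340 = 306846

306846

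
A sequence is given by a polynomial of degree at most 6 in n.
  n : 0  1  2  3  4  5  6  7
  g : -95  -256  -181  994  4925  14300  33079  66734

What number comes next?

First differences: -161 , 75 , 1175 , 3931 , 9375 , 18779 , 33655
Second differences: 236 , 1100 , 2756 , 5444 , 9404 , 14876
Third differences: 864 , 1656 , 2688 , 3960 , 5472
Fourth differences: 792 , 1032 , 1272 , 1512
Fifth differences: 240 , 240 , 240
The fifth differences are constant (240).
1512 + 240 = 1752;  5472 + 1752 = 7224;  14876 + 7224 = 22100;  33655 + 22100 = 55755;  66734 + 55755 = 122489

122489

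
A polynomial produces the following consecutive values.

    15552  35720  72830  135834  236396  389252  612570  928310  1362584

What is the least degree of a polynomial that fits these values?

First differences: 20168, 37110, 63004, 100562, 152856, 223318, 315740, 434274
Second differences: 16942, 25894, 37558, 52294, 70462, 92422, 118534
Third differences: 8952, 11664, 14736, 18168, 21960, 26112
Fourth differences: 2712, 3072, 3432, 3792, 4152
Fifth differences: 360, 360, 360, 360
The fifth differences are constant, so the polynomial has degree 5.

5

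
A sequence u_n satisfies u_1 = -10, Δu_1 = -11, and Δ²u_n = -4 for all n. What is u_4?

Build the table forward from the leading diagonal:
Second differences: -4, -4, -4, -4
First differences: -11, -15, -19, -23
u: -10, -21, -36, -55

-55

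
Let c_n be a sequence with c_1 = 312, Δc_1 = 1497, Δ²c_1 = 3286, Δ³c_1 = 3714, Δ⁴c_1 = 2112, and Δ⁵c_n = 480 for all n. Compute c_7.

Build the table forward from the leading diagonal:
Fifth differences: 480, 480, 480, 480, 480, 480, 480
Fourth differences: 2112, 2592, 3072, 3552, 4032, 4512, 4992
Third differences: 3714, 5826, 8418, 11490, 15042, 19074, 23586
Second differences: 3286, 7000, 12826, 21244, 32734, 47776, 66850
First differences: 1497, 4783, 11783, 24609, 45853, 78587, 126363
c: 312, 1809, 6592, 18375, 42984, 88837, 167424

167424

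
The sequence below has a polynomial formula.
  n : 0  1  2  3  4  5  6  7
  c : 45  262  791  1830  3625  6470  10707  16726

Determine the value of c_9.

First differences: 217, 529, 1039, 1795, 2845, 4237, 6019
Second differences: 312, 510, 756, 1050, 1392, 1782
Third differences: 198, 246, 294, 342, 390
Fourth differences: 48, 48, 48, 48
Fourth differences constant at 48.
390 + 48 = 438;  1782 + 438 = 2220;  6019 + 2220 = 8239;  16726 + 8239 = 24965
438 + 48 = 486;  2220 + 486 = 2706;  8239 + 2706 = 10945;  24965 + 10945 = 35910

35910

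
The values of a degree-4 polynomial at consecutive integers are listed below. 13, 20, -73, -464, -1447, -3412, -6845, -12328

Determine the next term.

-20539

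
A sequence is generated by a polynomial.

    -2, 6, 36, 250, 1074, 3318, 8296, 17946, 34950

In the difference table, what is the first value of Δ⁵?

120

First differences: 8, 30, 214, 824, 2244, 4978, 9650, 17004
Second differences: 22, 184, 610, 1420, 2734, 4672, 7354
Third differences: 162, 426, 810, 1314, 1938, 2682
Fourth differences: 264, 384, 504, 624, 744
Fifth differences: 120, 120, 120, 120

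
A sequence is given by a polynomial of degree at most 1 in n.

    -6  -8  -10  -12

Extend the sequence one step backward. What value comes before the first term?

Δ: -2  -2  -2
The first differences are constant at -2.
Work back: -6 + 2 = -4

-4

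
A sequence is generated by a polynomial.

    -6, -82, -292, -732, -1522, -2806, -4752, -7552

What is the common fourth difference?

-24

First differences: -76, -210, -440, -790, -1284, -1946, -2800
Second differences: -134, -230, -350, -494, -662, -854
Third differences: -96, -120, -144, -168, -192
Fourth differences: -24, -24, -24, -24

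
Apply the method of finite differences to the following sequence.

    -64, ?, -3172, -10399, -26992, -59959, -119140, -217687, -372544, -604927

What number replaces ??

-655

Using the last 8 terms:
Δ: -7227  -16593  -32967  -59181  -98547  -154857  -232383
Δ²: -9366  -16374  -26214  -39366  -56310  -77526
Δ³: -7008  -9840  -13152  -16944  -21216
Δ⁴: -2832  -3312  -3792  -4272
Δ⁵: -480  -480  -480
Constant fifth difference = -480.
Extend backward: -2832 + 480 = -2352;  -7008 + 2352 = -4656;  -9366 + 4656 = -4710;  -7227 + 4710 = -2517;  -3172 + 2517 = -655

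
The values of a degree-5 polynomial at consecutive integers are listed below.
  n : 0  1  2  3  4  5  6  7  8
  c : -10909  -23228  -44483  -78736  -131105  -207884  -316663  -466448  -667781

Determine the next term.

-932860

-12319  -21255  -34253  -52369  -76779  -108779  -149785  -201333
-8936  -12998  -18116  -24410  -32000  -41006  -51548
-4062  -5118  -6294  -7590  -9006  -10542
-1056  -1176  -1296  -1416  -1536
-120  -120  -120  -120
Fifth differences constant at -120.
-1536 − 120 = -1656;  -10542 − 1656 = -12198;  -51548 − 12198 = -63746;  -201333 − 63746 = -265079;  -667781 − 265079 = -932860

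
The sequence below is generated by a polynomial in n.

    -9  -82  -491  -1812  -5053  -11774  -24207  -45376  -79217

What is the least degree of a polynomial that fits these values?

5

-73, -409, -1321, -3241, -6721, -12433, -21169, -33841
-336, -912, -1920, -3480, -5712, -8736, -12672
-576, -1008, -1560, -2232, -3024, -3936
-432, -552, -672, -792, -912
-120, -120, -120, -120
The fifth differences are constant, so the polynomial has degree 5.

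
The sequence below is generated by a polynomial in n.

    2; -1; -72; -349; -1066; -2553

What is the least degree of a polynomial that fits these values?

4

-3, -71, -277, -717, -1487
-68, -206, -440, -770
-138, -234, -330
-96, -96
The fourth differences are constant, so the polynomial has degree 4.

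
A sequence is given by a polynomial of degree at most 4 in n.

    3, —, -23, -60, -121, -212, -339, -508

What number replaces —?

-4

Using the last 6 terms:
Δ: -37, -61, -91, -127, -169
Δ²: -24, -30, -36, -42
Δ³: -6, -6, -6
Constant third difference = -6.
Extend backward: -24 + 6 = -18;  -37 + 18 = -19;  -23 + 19 = -4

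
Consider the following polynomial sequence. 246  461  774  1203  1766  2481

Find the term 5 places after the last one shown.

8966

Δ: 215, 313, 429, 563, 715
Δ²: 98, 116, 134, 152
Δ³: 18, 18, 18
The third differences are constant (18).
152 + 18 = 170;  715 + 170 = 885;  2481 + 885 = 3366
170 + 18 = 188;  885 + 188 = 1073;  3366 + 1073 = 4439
188 + 18 = 206;  1073 + 206 = 1279;  4439 + 1279 = 5718
206 + 18 = 224;  1279 + 224 = 1503;  5718 + 1503 = 7221
224 + 18 = 242;  1503 + 242 = 1745;  7221 + 1745 = 8966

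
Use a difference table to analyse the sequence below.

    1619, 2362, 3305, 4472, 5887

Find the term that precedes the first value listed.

1052

Δ: 743  943  1167  1415
Δ²: 200  224  248
Δ³: 24  24
The third differences are constant at 24.
Work back: 200 − 24 = 176;  743 − 176 = 567;  1619 − 567 = 1052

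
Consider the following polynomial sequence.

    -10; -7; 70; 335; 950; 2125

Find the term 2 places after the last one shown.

7235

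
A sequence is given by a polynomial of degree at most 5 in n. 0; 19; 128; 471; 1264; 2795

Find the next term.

First differences: 19  109  343  793  1531
Second differences: 90  234  450  738
Third differences: 144  216  288
Fourth differences: 72  72
The fourth differences are constant (72).
288 + 72 = 360;  738 + 360 = 1098;  1531 + 1098 = 2629;  2795 + 2629 = 5424

5424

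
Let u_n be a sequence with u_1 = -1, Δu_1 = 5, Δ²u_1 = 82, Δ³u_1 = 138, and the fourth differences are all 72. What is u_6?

Build the table forward from the leading diagonal:
Fourth differences: 72, 72, 72, 72, 72, 72
Third differences: 138, 210, 282, 354, 426, 498
Second differences: 82, 220, 430, 712, 1066, 1492
First differences: 5, 87, 307, 737, 1449, 2515
u: -1, 4, 91, 398, 1135, 2584

2584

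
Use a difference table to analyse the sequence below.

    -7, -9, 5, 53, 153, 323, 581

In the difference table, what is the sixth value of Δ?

258

D1: -2, 14, 48, 100, 170, 258
D2: 16, 34, 52, 70, 88
D3: 18, 18, 18, 18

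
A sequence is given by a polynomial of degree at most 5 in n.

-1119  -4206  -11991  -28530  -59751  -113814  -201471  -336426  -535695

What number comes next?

-819966

Δ: -3087 , -7785 , -16539 , -31221 , -54063 , -87657 , -134955 , -199269
Δ²: -4698 , -8754 , -14682 , -22842 , -33594 , -47298 , -64314
Δ³: -4056 , -5928 , -8160 , -10752 , -13704 , -17016
Δ⁴: -1872 , -2232 , -2592 , -2952 , -3312
Δ⁵: -360 , -360 , -360 , -360
Constant fifth difference = -360, so extend:
-3312 − 360 = -3672;  -17016 − 3672 = -20688;  -64314 − 20688 = -85002;  -199269 − 85002 = -284271;  -535695 − 284271 = -819966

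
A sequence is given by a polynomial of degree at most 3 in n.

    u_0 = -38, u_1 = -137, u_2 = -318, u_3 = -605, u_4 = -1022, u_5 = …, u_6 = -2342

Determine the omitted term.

-1593

Using the first 5 terms:
Δ: -99, -181, -287, -417
Δ²: -82, -106, -130
Δ³: -24, -24
Constant third difference = -24.
Extend forward: -130 − 24 = -154;  -417 − 154 = -571;  -1022 − 571 = -1593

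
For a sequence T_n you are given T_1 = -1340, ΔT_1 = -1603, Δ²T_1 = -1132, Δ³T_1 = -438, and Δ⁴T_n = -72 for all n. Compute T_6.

-25415

Build the table forward from the leading diagonal:
D4: -72, -72, -72, -72, -72, -72
D3: -438, -510, -582, -654, -726, -798
D2: -1132, -1570, -2080, -2662, -3316, -4042
D1: -1603, -2735, -4305, -6385, -9047, -12363
T: -1340, -2943, -5678, -9983, -16368, -25415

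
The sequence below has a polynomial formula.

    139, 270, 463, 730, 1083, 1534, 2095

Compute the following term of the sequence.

First differences: 131, 193, 267, 353, 451, 561
Second differences: 62, 74, 86, 98, 110
Third differences: 12, 12, 12, 12
Third differences constant at 12.
110 + 12 = 122;  561 + 122 = 683;  2095 + 683 = 2778

2778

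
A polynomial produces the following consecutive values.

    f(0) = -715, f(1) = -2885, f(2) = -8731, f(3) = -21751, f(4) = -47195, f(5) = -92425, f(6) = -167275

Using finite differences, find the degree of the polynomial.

Δ: -2170, -5846, -13020, -25444, -45230, -74850
Δ²: -3676, -7174, -12424, -19786, -29620
Δ³: -3498, -5250, -7362, -9834
Δ⁴: -1752, -2112, -2472
Δ⁵: -360, -360
The fifth differences are constant, so the polynomial has degree 5.

5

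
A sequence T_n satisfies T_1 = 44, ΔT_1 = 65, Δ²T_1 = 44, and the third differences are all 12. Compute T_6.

929

Build the table forward from the leading diagonal:
Third differences: 12, 12, 12, 12, 12, 12
Second differences: 44, 56, 68, 80, 92, 104
First differences: 65, 109, 165, 233, 313, 405
T: 44, 109, 218, 383, 616, 929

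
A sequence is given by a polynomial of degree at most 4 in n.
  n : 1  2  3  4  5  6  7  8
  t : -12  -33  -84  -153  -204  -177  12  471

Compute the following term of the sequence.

1332

-21, -51, -69, -51, 27, 189, 459
-30, -18, 18, 78, 162, 270
12, 36, 60, 84, 108
24, 24, 24, 24
Constant fourth difference = 24, so extend:
108 + 24 = 132;  270 + 132 = 402;  459 + 402 = 861;  471 + 861 = 1332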